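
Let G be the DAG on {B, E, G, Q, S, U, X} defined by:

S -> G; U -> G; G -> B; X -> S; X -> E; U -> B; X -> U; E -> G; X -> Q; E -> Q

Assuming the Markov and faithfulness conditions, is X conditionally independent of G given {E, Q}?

No — X and G are not d-separated given {E, Q}.

5 paths connect X and G; each must be blocked for d-separation to hold:
Path 1: X → U → G
  U is a chain and U is not conditioned on — no node blocks this path, so it is active.
Path 2: X → U → B ← G
  B is a collider here and neither B nor any of its descendants is conditioned on, so the collider stays closed — the path is blocked at B.
Path 3: X → S → G
  S is a chain and S is not conditioned on — no node blocks this path, so it is active.
Path 4: X → E → G
  E is a chain here and E is conditioned on, so the path is blocked at E.
Path 5: X → Q ← E → G
  E is a fork here and E is conditioned on, so the path is blocked at E.
Because an active path exists, X and G are not d-separated.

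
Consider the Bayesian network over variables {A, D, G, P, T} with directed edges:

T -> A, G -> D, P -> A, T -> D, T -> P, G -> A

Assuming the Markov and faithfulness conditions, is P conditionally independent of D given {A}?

No — P and D are not d-separated given {A}.

Enumerating the 4 paths from P to D and testing each for blocking by {A}:
  1. P → A ← G → D — A:collider[open]; G:fork[open] ⇒ active
  2. P → A ← T → D — A:collider[open]; T:fork[open] ⇒ active
  3. P ← T → A ← G → D — T:fork[open]; A:collider[open]; G:fork[open] ⇒ active
  4. P ← T → D — T:fork[open] ⇒ active
At least one path is unblocked, so d-separation fails.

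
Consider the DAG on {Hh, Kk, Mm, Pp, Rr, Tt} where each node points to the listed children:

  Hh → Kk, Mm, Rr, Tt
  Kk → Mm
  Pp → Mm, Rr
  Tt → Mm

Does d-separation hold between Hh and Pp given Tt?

Yes — Hh and Pp are d-separated given {Tt}.

4 paths connect Hh and Pp; each must be blocked for d-separation to hold:
Path 1: Hh → Mm ← Pp
  Mm is a collider here and neither Mm nor any of its descendants is conditioned on, so the collider stays closed — the path is blocked at Mm.
Path 2: Hh → Kk → Mm ← Pp
  Mm is a collider here and neither Mm nor any of its descendants is conditioned on, so the collider stays closed — the path is blocked at Mm.
Path 3: Hh → Rr ← Pp
  Rr is a collider here and neither Rr nor any of its descendants is conditioned on, so the collider stays closed — the path is blocked at Rr.
Path 4: Hh → Tt → Mm ← Pp
  Tt is a chain here and Tt is conditioned on, so the path is blocked at Tt.
Since every path is blocked, d-separation holds.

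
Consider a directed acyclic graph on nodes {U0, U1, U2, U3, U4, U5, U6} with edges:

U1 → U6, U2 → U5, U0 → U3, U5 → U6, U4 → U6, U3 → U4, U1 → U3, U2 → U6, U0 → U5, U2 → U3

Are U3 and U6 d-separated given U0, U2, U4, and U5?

Enumerating the 6 paths from U3 to U6 and testing each for blocking by {U0, U2, U4, U5}:
Path 1: U3 ← U0 → U5 → U6
  U0 is a fork here and U0 is conditioned on, so the path is blocked at U0.
Path 2: U3 ← U0 → U5 ← U2 → U6
  U0 is a fork here and U0 is conditioned on, so the path is blocked at U0.
Path 3: U3 ← U2 → U6
  U2 is a fork here and U2 is conditioned on, so the path is blocked at U2.
Path 4: U3 ← U2 → U5 → U6
  U2 is a fork here and U2 is conditioned on, so the path is blocked at U2.
Path 5: U3 ← U1 → U6
  U1 is a fork and U1 is not conditioned on — no node blocks this path, so it is active.
Path 6: U3 → U4 → U6
  U4 is a chain here and U4 is conditioned on, so the path is blocked at U4.
At least one path is unblocked, so d-separation fails.

No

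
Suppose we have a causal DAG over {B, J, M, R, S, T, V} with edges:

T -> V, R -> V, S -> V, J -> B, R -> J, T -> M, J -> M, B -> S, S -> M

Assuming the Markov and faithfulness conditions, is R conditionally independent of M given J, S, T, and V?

Yes

We examine all 6 paths between R and M:
Path 1: R → J → M
  J is a chain here and J is conditioned on, so the path is blocked at J.
Path 2: R → J → B → S → M
  J is a chain here and J is conditioned on, so the path is blocked at J.
Path 3: R → J → B → S → V ← T → M
  J is a chain here and J is conditioned on, so the path is blocked at J.
Path 4: R → V ← T → M
  T is a fork here and T is conditioned on, so the path is blocked at T.
Path 5: R → V ← S → M
  S is a fork here and S is conditioned on, so the path is blocked at S.
Path 6: R → V ← S ← B ← J → M
  S is a chain here and S is conditioned on, so the path is blocked at S.
All paths are blocked; R ⊥ M | {J, S, T, V} holds.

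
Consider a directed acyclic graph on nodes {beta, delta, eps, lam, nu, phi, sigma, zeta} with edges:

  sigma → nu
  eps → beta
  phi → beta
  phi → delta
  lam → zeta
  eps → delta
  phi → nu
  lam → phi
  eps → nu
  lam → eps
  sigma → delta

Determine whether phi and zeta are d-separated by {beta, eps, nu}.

No

6 paths connect phi and zeta; each must be blocked for d-separation to hold:
Path 1: phi → beta ← eps ← lam → zeta
  eps is a chain here and eps is conditioned on, so the path is blocked at eps.
Path 2: phi → delta ← eps ← lam → zeta
  delta is a collider here and neither delta nor any of its descendants is conditioned on, so the collider stays closed — the path is blocked at delta.
Path 3: phi → delta ← sigma → nu ← eps ← lam → zeta
  delta is a collider here and neither delta nor any of its descendants is conditioned on, so the collider stays closed — the path is blocked at delta.
Path 4: phi → nu ← eps ← lam → zeta
  eps is a chain here and eps is conditioned on, so the path is blocked at eps.
Path 5: phi → nu ← sigma → delta ← eps ← lam → zeta
  delta is a collider here and neither delta nor any of its descendants is conditioned on, so the collider stays closed — the path is blocked at delta.
Path 6: phi ← lam → zeta
  lam is a fork and lam is not conditioned on — no node blocks this path, so it is active.
At least one path is unblocked, so d-separation fails.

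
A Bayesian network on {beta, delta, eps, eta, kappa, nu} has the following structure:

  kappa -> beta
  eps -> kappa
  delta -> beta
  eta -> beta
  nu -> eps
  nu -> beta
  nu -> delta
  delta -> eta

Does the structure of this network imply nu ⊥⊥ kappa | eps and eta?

Yes — nu and kappa are d-separated given {eps, eta}.

We examine all 4 paths between nu and kappa:
  1. nu → delta → beta ← kappa — delta:chain[open]; beta:collider[blocks] ⇒ blocked
  2. nu → delta → eta → beta ← kappa — delta:chain[open]; eta:chain[blocks]; beta:collider[blocks] ⇒ blocked
  3. nu → beta ← kappa — beta:collider[blocks] ⇒ blocked
  4. nu → eps → kappa — eps:chain[blocks] ⇒ blocked
Since every path is blocked, d-separation holds.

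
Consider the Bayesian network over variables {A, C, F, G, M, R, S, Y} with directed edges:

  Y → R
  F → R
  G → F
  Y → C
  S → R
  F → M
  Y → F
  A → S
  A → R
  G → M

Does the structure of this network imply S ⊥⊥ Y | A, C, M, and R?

We examine all 4 paths between S and Y:
  1. S ← A → R ← Y — A:fork[blocks]; R:collider[open] ⇒ blocked
  2. S ← A → R ← F ← Y — A:fork[blocks]; R:collider[open]; F:chain[open] ⇒ blocked
  3. S → R ← Y — R:collider[open] ⇒ active
  4. S → R ← F ← Y — R:collider[open]; F:chain[open] ⇒ active
Since the path S → R ← Y is active, S and Y are not d-separated given {A, C, M, R}.

No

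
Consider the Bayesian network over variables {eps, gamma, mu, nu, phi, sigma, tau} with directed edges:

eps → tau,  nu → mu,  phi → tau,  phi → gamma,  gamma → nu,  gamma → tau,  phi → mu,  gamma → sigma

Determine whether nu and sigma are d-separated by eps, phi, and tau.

There are 3 undirected paths between nu and sigma; checking each against the conditioning set {eps, phi, tau}:
  1. nu ← gamma → sigma — gamma:fork[open] ⇒ active
  2. nu → mu ← phi → gamma → sigma — mu:collider[blocks]; phi:fork[blocks]; gamma:chain[open] ⇒ blocked
  3. nu → mu ← phi → tau ← gamma → sigma — mu:collider[blocks]; phi:fork[blocks]; tau:collider[open]; gamma:fork[open] ⇒ blocked
Since the path nu ← gamma → sigma is active, nu and sigma are not d-separated given {eps, phi, tau}.

No — nu and sigma are not d-separated given {eps, phi, tau}.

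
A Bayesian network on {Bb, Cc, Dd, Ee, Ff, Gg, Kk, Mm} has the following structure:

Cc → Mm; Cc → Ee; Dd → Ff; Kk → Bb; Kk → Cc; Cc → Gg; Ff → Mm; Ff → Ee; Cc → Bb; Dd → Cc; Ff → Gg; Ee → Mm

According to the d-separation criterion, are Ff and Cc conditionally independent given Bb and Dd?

6 paths connect Ff and Cc; each must be blocked for d-separation to hold:
Path 1: Ff → Gg ← Cc
  Gg is a collider here and neither Gg nor any of its descendants is conditioned on, so the collider stays closed — the path is blocked at Gg.
Path 2: Ff ← Dd → Cc
  Dd is a fork here and Dd is conditioned on, so the path is blocked at Dd.
Path 3: Ff → Mm ← Cc
  Mm is a collider here and neither Mm nor any of its descendants is conditioned on, so the collider stays closed — the path is blocked at Mm.
Path 4: Ff → Mm ← Ee ← Cc
  Mm is a collider here and neither Mm nor any of its descendants is conditioned on, so the collider stays closed — the path is blocked at Mm.
Path 5: Ff → Ee ← Cc
  Ee is a collider here and neither Ee nor any of its descendants is conditioned on, so the collider stays closed — the path is blocked at Ee.
Path 6: Ff → Ee → Mm ← Cc
  Mm is a collider here and neither Mm nor any of its descendants is conditioned on, so the collider stays closed — the path is blocked at Mm.
Every path is blocked, so Ff and Cc are d-separated given {Bb, Dd}.

Yes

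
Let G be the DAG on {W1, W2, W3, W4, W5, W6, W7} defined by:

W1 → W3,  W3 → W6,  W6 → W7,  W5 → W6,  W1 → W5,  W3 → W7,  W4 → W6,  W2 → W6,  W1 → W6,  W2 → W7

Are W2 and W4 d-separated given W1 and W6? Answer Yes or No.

No

There are 5 undirected paths between W2 and W4; checking each against the conditioning set {W1, W6}:
Path 1: W2 → W7 ← W3 ← W1 → W6 ← W4
  W7 is a collider here and neither W7 nor any of its descendants is conditioned on, so the collider stays closed — the path is blocked at W7.
Path 2: W2 → W7 ← W3 ← W1 → W5 → W6 ← W4
  W7 is a collider here and neither W7 nor any of its descendants is conditioned on, so the collider stays closed — the path is blocked at W7.
Path 3: W2 → W7 ← W3 → W6 ← W4
  W7 is a collider here and neither W7 nor any of its descendants is conditioned on, so the collider stays closed — the path is blocked at W7.
Path 4: W2 → W7 ← W6 ← W4
  W7 is a collider here and neither W7 nor any of its descendants is conditioned on, so the collider stays closed — the path is blocked at W7.
Path 5: W2 → W6 ← W4
  W6 is a collider and W6 is conditioned on, which opens it — no node blocks this path, so it is active.
At least one path is unblocked, so d-separation fails.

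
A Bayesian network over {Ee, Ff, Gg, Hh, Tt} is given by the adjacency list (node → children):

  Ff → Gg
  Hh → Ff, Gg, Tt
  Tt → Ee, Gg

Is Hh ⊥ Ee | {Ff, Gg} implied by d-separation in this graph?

No — Hh and Ee are not d-separated given {Ff, Gg}.

3 paths connect Hh and Ee; each must be blocked for d-separation to hold:
  1. Hh → Gg ← Tt → Ee — Gg:collider[open]; Tt:fork[open] ⇒ active
  2. Hh → Ff → Gg ← Tt → Ee — Ff:chain[blocks]; Gg:collider[open]; Tt:fork[open] ⇒ blocked
  3. Hh → Tt → Ee — Tt:chain[open] ⇒ active
Because an active path exists, Hh and Ee are not d-separated.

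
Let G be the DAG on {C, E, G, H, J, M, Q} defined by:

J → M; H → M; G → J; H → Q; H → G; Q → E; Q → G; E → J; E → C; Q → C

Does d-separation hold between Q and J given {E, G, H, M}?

There are 6 undirected paths between Q and J; checking each against the conditioning set {E, G, H, M}:
  1. Q → C ← E → J — C:collider[blocks]; E:fork[blocks] ⇒ blocked
  2. Q → E → J — E:chain[blocks] ⇒ blocked
  3. Q ← H → M ← J — H:fork[blocks]; M:collider[open] ⇒ blocked
  4. Q ← H → G → J — H:fork[blocks]; G:chain[blocks] ⇒ blocked
  5. Q → G → J — G:chain[blocks] ⇒ blocked
  6. Q → G ← H → M ← J — G:collider[open]; H:fork[blocks]; M:collider[open] ⇒ blocked
Since every path is blocked, d-separation holds.

Yes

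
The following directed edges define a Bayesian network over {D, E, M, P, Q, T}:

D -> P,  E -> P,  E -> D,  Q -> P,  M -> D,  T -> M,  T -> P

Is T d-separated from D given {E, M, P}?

Enumerating the 3 paths from T to D and testing each for blocking by {E, M, P}:
Path 1: T → P ← E → D
  E is a fork here and E is conditioned on, so the path is blocked at E.
Path 2: T → P ← D
  P is a collider and P is conditioned on, which opens it — no node blocks this path, so it is active.
Path 3: T → M → D
  M is a chain here and M is conditioned on, so the path is blocked at M.
Since the path T → P ← D is active, T and D are not d-separated given {E, M, P}.

No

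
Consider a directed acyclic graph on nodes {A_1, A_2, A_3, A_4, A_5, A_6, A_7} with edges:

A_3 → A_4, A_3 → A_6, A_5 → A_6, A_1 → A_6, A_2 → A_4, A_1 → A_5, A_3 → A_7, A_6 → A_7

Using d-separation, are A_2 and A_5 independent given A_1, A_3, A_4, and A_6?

Yes

Enumerating the 4 paths from A_2 to A_5 and testing each for blocking by {A_1, A_3, A_4, A_6}:
Path 1: A_2 → A_4 ← A_3 → A_6 ← A_5
  A_3 is a fork here and A_3 is conditioned on, so the path is blocked at A_3.
Path 2: A_2 → A_4 ← A_3 → A_6 ← A_1 → A_5
  A_3 is a fork here and A_3 is conditioned on, so the path is blocked at A_3.
Path 3: A_2 → A_4 ← A_3 → A_7 ← A_6 ← A_5
  A_3 is a fork here and A_3 is conditioned on, so the path is blocked at A_3.
Path 4: A_2 → A_4 ← A_3 → A_7 ← A_6 ← A_1 → A_5
  A_3 is a fork here and A_3 is conditioned on, so the path is blocked at A_3.
Since every path is blocked, d-separation holds.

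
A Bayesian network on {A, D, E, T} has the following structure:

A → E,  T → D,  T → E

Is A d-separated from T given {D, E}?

Only one path connects A and T:
Path 1: A → E ← T
  E is a collider and E is conditioned on, which opens it — no node blocks this path, so it is active.
Because an active path exists, A and T are not d-separated.

No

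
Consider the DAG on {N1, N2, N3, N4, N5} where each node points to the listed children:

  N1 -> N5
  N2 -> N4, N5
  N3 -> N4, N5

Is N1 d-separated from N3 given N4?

Yes

2 paths connect N1 and N3; each must be blocked for d-separation to hold:
Path 1: N1 → N5 ← N2 → N4 ← N3
  N5 is a collider here and neither N5 nor any of its descendants is conditioned on, so the collider stays closed — the path is blocked at N5.
Path 2: N1 → N5 ← N3
  N5 is a collider here and neither N5 nor any of its descendants is conditioned on, so the collider stays closed — the path is blocked at N5.
Every path is blocked, so N1 and N3 are d-separated given {N4}.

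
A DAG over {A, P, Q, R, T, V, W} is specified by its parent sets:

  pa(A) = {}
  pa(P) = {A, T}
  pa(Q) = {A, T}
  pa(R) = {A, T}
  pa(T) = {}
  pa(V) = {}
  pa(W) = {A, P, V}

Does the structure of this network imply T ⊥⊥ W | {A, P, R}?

Yes — T and W are d-separated given {A, P, R}.

There are 6 undirected paths between T and W; checking each against the conditioning set {A, P, R}:
Path 1: T → P → W
  P is a chain here and P is conditioned on, so the path is blocked at P.
Path 2: T → P ← A → W
  A is a fork here and A is conditioned on, so the path is blocked at A.
Path 3: T → Q ← A → P → W
  Q is a collider here and neither Q nor any of its descendants is conditioned on, so the collider stays closed — the path is blocked at Q.
Path 4: T → Q ← A → W
  Q is a collider here and neither Q nor any of its descendants is conditioned on, so the collider stays closed — the path is blocked at Q.
Path 5: T → R ← A → P → W
  A is a fork here and A is conditioned on, so the path is blocked at A.
Path 6: T → R ← A → W
  A is a fork here and A is conditioned on, so the path is blocked at A.
All paths are blocked; T ⊥ W | {A, P, R} holds.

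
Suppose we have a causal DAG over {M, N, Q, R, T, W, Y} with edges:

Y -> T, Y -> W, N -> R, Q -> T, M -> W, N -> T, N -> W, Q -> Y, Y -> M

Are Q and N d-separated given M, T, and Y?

We examine all 6 paths between Q and N:
Path 1: Q → Y → W ← N
  Y is a chain here and Y is conditioned on, so the path is blocked at Y.
Path 2: Q → Y → T ← N
  Y is a chain here and Y is conditioned on, so the path is blocked at Y.
Path 3: Q → Y → M → W ← N
  Y is a chain here and Y is conditioned on, so the path is blocked at Y.
Path 4: Q → T ← Y → W ← N
  Y is a fork here and Y is conditioned on, so the path is blocked at Y.
Path 5: Q → T ← Y → M → W ← N
  Y is a fork here and Y is conditioned on, so the path is blocked at Y.
Path 6: Q → T ← N
  T is a collider and T is conditioned on, which opens it — no node blocks this path, so it is active.
Because an active path exists, Q and N are not d-separated.

No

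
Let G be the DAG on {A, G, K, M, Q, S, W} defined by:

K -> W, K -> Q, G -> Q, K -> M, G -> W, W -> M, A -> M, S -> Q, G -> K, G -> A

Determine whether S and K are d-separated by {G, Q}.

Enumerating the 6 paths from S to K and testing each for blocking by {G, Q}:
  1. S → Q ← K — Q:collider[open] ⇒ active
  2. S → Q ← G → K — Q:collider[open]; G:fork[blocks] ⇒ blocked
  3. S → Q ← G → A → M ← K — Q:collider[open]; G:fork[blocks]; A:chain[open]; M:collider[blocks] ⇒ blocked
  4. S → Q ← G → A → M ← W ← K — Q:collider[open]; G:fork[blocks]; A:chain[open]; M:collider[blocks]; W:chain[open] ⇒ blocked
  5. S → Q ← G → W ← K — Q:collider[open]; G:fork[blocks]; W:collider[blocks] ⇒ blocked
  6. S → Q ← G → W → M ← K — Q:collider[open]; G:fork[blocks]; W:chain[open]; M:collider[blocks] ⇒ blocked
At least one path is unblocked, so d-separation fails.

No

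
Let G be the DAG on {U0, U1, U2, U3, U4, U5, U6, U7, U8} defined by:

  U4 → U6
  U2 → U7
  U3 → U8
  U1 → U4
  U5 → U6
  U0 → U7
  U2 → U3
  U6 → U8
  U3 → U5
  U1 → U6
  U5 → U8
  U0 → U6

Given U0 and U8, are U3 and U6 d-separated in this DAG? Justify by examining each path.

No

Enumerating the 5 paths from U3 to U6 and testing each for blocking by {U0, U8}:
  1. U3 ← U2 → U7 ← U0 → U6 — U2:fork[open]; U7:collider[blocks]; U0:fork[blocks] ⇒ blocked
  2. U3 → U5 → U8 ← U6 — U5:chain[open]; U8:collider[open] ⇒ active
  3. U3 → U5 → U6 — U5:chain[open] ⇒ active
  4. U3 → U8 ← U5 → U6 — U8:collider[open]; U5:fork[open] ⇒ active
  5. U3 → U8 ← U6 — U8:collider[open] ⇒ active
Because an active path exists, U3 and U6 are not d-separated.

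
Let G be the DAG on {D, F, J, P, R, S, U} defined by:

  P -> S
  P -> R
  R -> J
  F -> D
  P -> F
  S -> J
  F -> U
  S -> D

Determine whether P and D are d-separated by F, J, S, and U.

Yes

We examine all 3 paths between P and D:
  1. P → S → D — S:chain[blocks] ⇒ blocked
  2. P → R → J ← S → D — R:chain[open]; J:collider[open]; S:fork[blocks] ⇒ blocked
  3. P → F → D — F:chain[blocks] ⇒ blocked
Since every path is blocked, d-separation holds.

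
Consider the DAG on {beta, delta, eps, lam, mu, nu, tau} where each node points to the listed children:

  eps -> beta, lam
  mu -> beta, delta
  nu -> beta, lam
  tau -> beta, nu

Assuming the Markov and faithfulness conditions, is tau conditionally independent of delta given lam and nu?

We examine all 3 paths between tau and delta:
Path 1: tau → beta ← mu → delta
  beta is a collider here and neither beta nor any of its descendants is conditioned on, so the collider stays closed — the path is blocked at beta.
Path 2: tau → nu → lam ← eps → beta ← mu → delta
  nu is a chain here and nu is conditioned on, so the path is blocked at nu.
Path 3: tau → nu → beta ← mu → delta
  nu is a chain here and nu is conditioned on, so the path is blocked at nu.
Since every path is blocked, d-separation holds.

Yes — tau and delta are d-separated given {lam, nu}.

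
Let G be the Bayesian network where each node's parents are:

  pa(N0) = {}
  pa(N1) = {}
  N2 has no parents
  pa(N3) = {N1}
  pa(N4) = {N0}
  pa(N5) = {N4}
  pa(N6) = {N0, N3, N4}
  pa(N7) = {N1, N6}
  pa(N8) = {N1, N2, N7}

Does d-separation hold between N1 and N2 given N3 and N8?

No

Enumerating the 3 paths from N1 to N2 and testing each for blocking by {N3, N8}:
Path 1: N1 → N3 → N6 → N7 → N8 ← N2
  N3 is a chain here and N3 is conditioned on, so the path is blocked at N3.
Path 2: N1 → N8 ← N2
  N8 is a collider and N8 is conditioned on, which opens it — no node blocks this path, so it is active.
Path 3: N1 → N7 → N8 ← N2
  N7 is a chain and N7 is not conditioned on; N8 is a collider and N8 is conditioned on, which opens it — no node blocks this path, so it is active.
At least one path is unblocked, so d-separation fails.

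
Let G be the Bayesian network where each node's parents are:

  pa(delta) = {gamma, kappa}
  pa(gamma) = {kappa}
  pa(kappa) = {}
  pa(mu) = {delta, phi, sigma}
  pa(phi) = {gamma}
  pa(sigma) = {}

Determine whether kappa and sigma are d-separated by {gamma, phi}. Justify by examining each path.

We examine all 4 paths between kappa and sigma:
Path 1: kappa → delta → mu ← sigma
  mu is a collider here and neither mu nor any of its descendants is conditioned on, so the collider stays closed — the path is blocked at mu.
Path 2: kappa → delta ← gamma → phi → mu ← sigma
  delta is a collider here and neither delta nor any of its descendants is conditioned on, so the collider stays closed — the path is blocked at delta.
Path 3: kappa → gamma → delta → mu ← sigma
  gamma is a chain here and gamma is conditioned on, so the path is blocked at gamma.
Path 4: kappa → gamma → phi → mu ← sigma
  gamma is a chain here and gamma is conditioned on, so the path is blocked at gamma.
All paths are blocked; kappa ⊥ sigma | {gamma, phi} holds.

Yes — kappa and sigma are d-separated given {gamma, phi}.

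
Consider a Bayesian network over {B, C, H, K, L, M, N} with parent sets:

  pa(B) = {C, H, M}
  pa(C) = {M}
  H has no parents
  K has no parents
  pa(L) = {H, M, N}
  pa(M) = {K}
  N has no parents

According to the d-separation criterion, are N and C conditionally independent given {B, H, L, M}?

Yes

We examine all 4 paths between N and C:
Path 1: N → L ← M → C
  M is a fork here and M is conditioned on, so the path is blocked at M.
Path 2: N → L ← M → B ← C
  M is a fork here and M is conditioned on, so the path is blocked at M.
Path 3: N → L ← H → B ← C
  H is a fork here and H is conditioned on, so the path is blocked at H.
Path 4: N → L ← H → B ← M → C
  H is a fork here and H is conditioned on, so the path is blocked at H.
All paths are blocked; N ⊥ C | {B, H, L, M} holds.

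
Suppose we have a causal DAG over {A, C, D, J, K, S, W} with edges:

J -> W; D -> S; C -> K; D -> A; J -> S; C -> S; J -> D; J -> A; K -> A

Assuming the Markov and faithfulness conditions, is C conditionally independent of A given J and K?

Yes

There are 5 undirected paths between C and A; checking each against the conditioning set {J, K}:
Path 1: C → S ← J → A
  S is a collider here and neither S nor any of its descendants is conditioned on, so the collider stays closed — the path is blocked at S.
Path 2: C → S ← J → D → A
  S is a collider here and neither S nor any of its descendants is conditioned on, so the collider stays closed — the path is blocked at S.
Path 3: C → S ← D → A
  S is a collider here and neither S nor any of its descendants is conditioned on, so the collider stays closed — the path is blocked at S.
Path 4: C → S ← D ← J → A
  S is a collider here and neither S nor any of its descendants is conditioned on, so the collider stays closed — the path is blocked at S.
Path 5: C → K → A
  K is a chain here and K is conditioned on, so the path is blocked at K.
All paths are blocked; C ⊥ A | {J, K} holds.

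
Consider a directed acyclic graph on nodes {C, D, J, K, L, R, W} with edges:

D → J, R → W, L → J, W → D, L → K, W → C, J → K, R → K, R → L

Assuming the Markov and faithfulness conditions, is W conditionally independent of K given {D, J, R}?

Yes

We examine all 6 paths between W and K:
  1. W → D → J ← L → K — D:chain[blocks]; J:collider[open]; L:fork[open] ⇒ blocked
  2. W → D → J ← L ← R → K — D:chain[blocks]; J:collider[open]; L:chain[open]; R:fork[blocks] ⇒ blocked
  3. W → D → J → K — D:chain[blocks]; J:chain[blocks] ⇒ blocked
  4. W ← R → L → J → K — R:fork[blocks]; L:chain[open]; J:chain[blocks] ⇒ blocked
  5. W ← R → L → K — R:fork[blocks]; L:chain[open] ⇒ blocked
  6. W ← R → K — R:fork[blocks] ⇒ blocked
All paths are blocked; W ⊥ K | {D, J, R} holds.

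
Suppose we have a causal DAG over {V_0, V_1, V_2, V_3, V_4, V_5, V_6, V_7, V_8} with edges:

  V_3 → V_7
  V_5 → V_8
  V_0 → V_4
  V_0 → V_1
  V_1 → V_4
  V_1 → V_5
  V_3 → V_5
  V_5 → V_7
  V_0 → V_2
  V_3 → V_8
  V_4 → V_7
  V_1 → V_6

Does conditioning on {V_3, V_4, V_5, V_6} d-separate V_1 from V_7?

5 paths connect V_1 and V_7; each must be blocked for d-separation to hold:
  1. V_1 ← V_0 → V_4 → V_7 — V_0:fork[open]; V_4:chain[blocks] ⇒ blocked
  2. V_1 → V_5 ← V_3 → V_7 — V_5:collider[open]; V_3:fork[blocks] ⇒ blocked
  3. V_1 → V_5 → V_8 ← V_3 → V_7 — V_5:chain[blocks]; V_8:collider[blocks]; V_3:fork[blocks] ⇒ blocked
  4. V_1 → V_5 → V_7 — V_5:chain[blocks] ⇒ blocked
  5. V_1 → V_4 → V_7 — V_4:chain[blocks] ⇒ blocked
Since every path is blocked, d-separation holds.

Yes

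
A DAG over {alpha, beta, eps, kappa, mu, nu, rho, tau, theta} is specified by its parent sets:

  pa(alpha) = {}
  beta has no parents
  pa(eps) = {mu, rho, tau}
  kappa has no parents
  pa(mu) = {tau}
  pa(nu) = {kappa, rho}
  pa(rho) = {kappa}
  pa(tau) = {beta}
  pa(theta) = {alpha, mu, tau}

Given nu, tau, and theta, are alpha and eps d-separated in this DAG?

No — alpha and eps are not d-separated given {nu, tau, theta}.

Enumerating the 4 paths from alpha to eps and testing each for blocking by {nu, tau, theta}:
  1. alpha → theta ← mu → eps — theta:collider[open]; mu:fork[open] ⇒ active
  2. alpha → theta ← mu ← tau → eps — theta:collider[open]; mu:chain[open]; tau:fork[blocks] ⇒ blocked
  3. alpha → theta ← tau → eps — theta:collider[open]; tau:fork[blocks] ⇒ blocked
  4. alpha → theta ← tau → mu → eps — theta:collider[open]; tau:fork[blocks]; mu:chain[open] ⇒ blocked
Since the path alpha → theta ← mu → eps is active, alpha and eps are not d-separated given {nu, tau, theta}.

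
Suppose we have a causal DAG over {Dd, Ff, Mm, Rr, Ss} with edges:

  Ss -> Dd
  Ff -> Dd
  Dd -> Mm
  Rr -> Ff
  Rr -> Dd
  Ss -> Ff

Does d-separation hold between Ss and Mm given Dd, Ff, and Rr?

Yes — Ss and Mm are d-separated given {Dd, Ff, Rr}.

Enumerating the 3 paths from Ss to Mm and testing each for blocking by {Dd, Ff, Rr}:
  1. Ss → Dd → Mm — Dd:chain[blocks] ⇒ blocked
  2. Ss → Ff ← Rr → Dd → Mm — Ff:collider[open]; Rr:fork[blocks]; Dd:chain[blocks] ⇒ blocked
  3. Ss → Ff → Dd → Mm — Ff:chain[blocks]; Dd:chain[blocks] ⇒ blocked
Every path is blocked, so Ss and Mm are d-separated given {Dd, Ff, Rr}.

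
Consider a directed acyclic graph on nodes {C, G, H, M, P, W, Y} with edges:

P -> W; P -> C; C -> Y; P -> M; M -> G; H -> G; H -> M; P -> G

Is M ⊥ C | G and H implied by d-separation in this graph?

No

3 paths connect M and C; each must be blocked for d-separation to hold:
Path 1: M → G ← P → C
  G is a collider and G is conditioned on, which opens it; P is a fork and P is not conditioned on — no node blocks this path, so it is active.
Path 2: M ← H → G ← P → C
  H is a fork here and H is conditioned on, so the path is blocked at H.
Path 3: M ← P → C
  P is a fork and P is not conditioned on — no node blocks this path, so it is active.
Because an active path exists, M and C are not d-separated.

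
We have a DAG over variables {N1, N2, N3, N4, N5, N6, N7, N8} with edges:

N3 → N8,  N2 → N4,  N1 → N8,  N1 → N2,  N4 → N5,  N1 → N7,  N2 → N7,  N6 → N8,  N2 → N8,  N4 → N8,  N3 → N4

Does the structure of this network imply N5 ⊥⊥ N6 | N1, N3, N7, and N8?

No

Enumerating the 5 paths from N5 to N6 and testing each for blocking by {N1, N3, N7, N8}:
Path 1: N5 ← N4 → N8 ← N6
  N4 is a fork and N4 is not conditioned on; N8 is a collider and N8 is conditioned on, which opens it — no node blocks this path, so it is active.
Path 2: N5 ← N4 ← N3 → N8 ← N6
  N3 is a fork here and N3 is conditioned on, so the path is blocked at N3.
Path 3: N5 ← N4 ← N2 → N8 ← N6
  N4 is a chain and N4 is not conditioned on; N2 is a fork and N2 is not conditioned on; N8 is a collider and N8 is conditioned on, which opens it — no node blocks this path, so it is active.
Path 4: N5 ← N4 ← N2 ← N1 → N8 ← N6
  N1 is a fork here and N1 is conditioned on, so the path is blocked at N1.
Path 5: N5 ← N4 ← N2 → N7 ← N1 → N8 ← N6
  N1 is a fork here and N1 is conditioned on, so the path is blocked at N1.
Because an active path exists, N5 and N6 are not d-separated.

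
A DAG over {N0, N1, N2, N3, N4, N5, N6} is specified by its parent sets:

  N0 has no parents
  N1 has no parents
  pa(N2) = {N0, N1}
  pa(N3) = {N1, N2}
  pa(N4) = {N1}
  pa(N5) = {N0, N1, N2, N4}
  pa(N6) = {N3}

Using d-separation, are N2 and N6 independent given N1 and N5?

No — N2 and N6 are not d-separated given {N1, N5}.

There are 6 undirected paths between N2 and N6; checking each against the conditioning set {N1, N5}:
Path 1: N2 → N3 → N6
  N3 is a chain and N3 is not conditioned on — no node blocks this path, so it is active.
Path 2: N2 ← N1 → N3 → N6
  N1 is a fork here and N1 is conditioned on, so the path is blocked at N1.
Path 3: N2 ← N0 → N5 ← N4 ← N1 → N3 → N6
  N1 is a fork here and N1 is conditioned on, so the path is blocked at N1.
Path 4: N2 ← N0 → N5 ← N1 → N3 → N6
  N1 is a fork here and N1 is conditioned on, so the path is blocked at N1.
Path 5: N2 → N5 ← N4 ← N1 → N3 → N6
  N1 is a fork here and N1 is conditioned on, so the path is blocked at N1.
Path 6: N2 → N5 ← N1 → N3 → N6
  N1 is a fork here and N1 is conditioned on, so the path is blocked at N1.
Because an active path exists, N2 and N6 are not d-separated.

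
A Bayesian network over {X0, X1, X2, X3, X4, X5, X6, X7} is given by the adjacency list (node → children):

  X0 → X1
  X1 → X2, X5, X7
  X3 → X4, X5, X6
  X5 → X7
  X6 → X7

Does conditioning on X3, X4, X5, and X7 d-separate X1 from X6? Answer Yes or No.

There are 4 undirected paths between X1 and X6; checking each against the conditioning set {X3, X4, X5, X7}:
Path 1: X1 → X5 ← X3 → X6
  X3 is a fork here and X3 is conditioned on, so the path is blocked at X3.
Path 2: X1 → X5 → X7 ← X6
  X5 is a chain here and X5 is conditioned on, so the path is blocked at X5.
Path 3: X1 → X7 ← X5 ← X3 → X6
  X5 is a chain here and X5 is conditioned on, so the path is blocked at X5.
Path 4: X1 → X7 ← X6
  X7 is a collider and X7 is conditioned on, which opens it — no node blocks this path, so it is active.
Since the path X1 → X7 ← X6 is active, X1 and X6 are not d-separated given {X3, X4, X5, X7}.

No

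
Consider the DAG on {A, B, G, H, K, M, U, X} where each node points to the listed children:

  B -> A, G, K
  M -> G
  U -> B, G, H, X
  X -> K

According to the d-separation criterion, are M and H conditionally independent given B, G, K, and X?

3 paths connect M and H; each must be blocked for d-separation to hold:
  1. M → G ← U → H — G:collider[open]; U:fork[open] ⇒ active
  2. M → G ← B → K ← X ← U → H — G:collider[open]; B:fork[blocks]; K:collider[open]; X:chain[blocks]; U:fork[open] ⇒ blocked
  3. M → G ← B ← U → H — G:collider[open]; B:chain[blocks]; U:fork[open] ⇒ blocked
At least one path is unblocked, so d-separation fails.

No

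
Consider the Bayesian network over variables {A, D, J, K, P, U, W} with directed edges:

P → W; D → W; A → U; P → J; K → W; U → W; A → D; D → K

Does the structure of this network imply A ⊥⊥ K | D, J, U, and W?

We examine all 4 paths between A and K:
Path 1: A → D → W ← K
  D is a chain here and D is conditioned on, so the path is blocked at D.
Path 2: A → D → K
  D is a chain here and D is conditioned on, so the path is blocked at D.
Path 3: A → U → W ← K
  U is a chain here and U is conditioned on, so the path is blocked at U.
Path 4: A → U → W ← D → K
  U is a chain here and U is conditioned on, so the path is blocked at U.
Since every path is blocked, d-separation holds.

Yes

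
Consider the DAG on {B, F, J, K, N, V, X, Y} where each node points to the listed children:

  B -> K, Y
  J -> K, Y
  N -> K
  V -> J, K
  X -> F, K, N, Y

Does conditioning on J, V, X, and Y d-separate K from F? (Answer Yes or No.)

Enumerating the 5 paths from K to F and testing each for blocking by {J, V, X, Y}:
Path 1: K ← X → F
  X is a fork here and X is conditioned on, so the path is blocked at X.
Path 2: K ← J → Y ← X → F
  J is a fork here and J is conditioned on, so the path is blocked at J.
Path 3: K ← N ← X → F
  X is a fork here and X is conditioned on, so the path is blocked at X.
Path 4: K ← B → Y ← X → F
  X is a fork here and X is conditioned on, so the path is blocked at X.
Path 5: K ← V → J → Y ← X → F
  V is a fork here and V is conditioned on, so the path is blocked at V.
Every path is blocked, so K and F are d-separated given {J, V, X, Y}.

Yes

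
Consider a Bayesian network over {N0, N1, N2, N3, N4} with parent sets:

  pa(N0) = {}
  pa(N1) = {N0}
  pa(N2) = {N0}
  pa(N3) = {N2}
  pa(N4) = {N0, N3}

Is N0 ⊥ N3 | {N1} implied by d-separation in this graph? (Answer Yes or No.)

No

There are 2 undirected paths between N0 and N3; checking each against the conditioning set {N1}:
  1. N0 → N2 → N3 — N2:chain[open] ⇒ active
  2. N0 → N4 ← N3 — N4:collider[blocks] ⇒ blocked
At least one path is unblocked, so d-separation fails.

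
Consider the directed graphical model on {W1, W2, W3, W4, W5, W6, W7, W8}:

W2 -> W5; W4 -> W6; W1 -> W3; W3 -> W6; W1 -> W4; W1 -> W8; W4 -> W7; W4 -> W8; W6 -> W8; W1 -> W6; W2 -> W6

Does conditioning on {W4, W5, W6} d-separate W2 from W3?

6 paths connect W2 and W3; each must be blocked for d-separation to hold:
  1. W2 → W6 → W8 ← W1 → W3 — W6:chain[blocks]; W8:collider[blocks]; W1:fork[open] ⇒ blocked
  2. W2 → W6 → W8 ← W4 ← W1 → W3 — W6:chain[blocks]; W8:collider[blocks]; W4:chain[blocks]; W1:fork[open] ⇒ blocked
  3. W2 → W6 ← W1 → W3 — W6:collider[open]; W1:fork[open] ⇒ active
  4. W2 → W6 ← W4 → W8 ← W1 → W3 — W6:collider[open]; W4:fork[blocks]; W8:collider[blocks]; W1:fork[open] ⇒ blocked
  5. W2 → W6 ← W4 ← W1 → W3 — W6:collider[open]; W4:chain[blocks]; W1:fork[open] ⇒ blocked
  6. W2 → W6 ← W3 — W6:collider[open] ⇒ active
Since the path W2 → W6 ← W1 → W3 is active, W2 and W3 are not d-separated given {W4, W5, W6}.

No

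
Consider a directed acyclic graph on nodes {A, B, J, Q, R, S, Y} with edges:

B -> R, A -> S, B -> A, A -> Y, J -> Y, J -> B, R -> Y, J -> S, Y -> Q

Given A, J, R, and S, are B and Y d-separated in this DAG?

Yes — B and Y are d-separated given {A, J, R, S}.

We examine all 5 paths between B and Y:
Path 1: B ← J → S ← A → Y
  J is a fork here and J is conditioned on, so the path is blocked at J.
Path 2: B ← J → Y
  J is a fork here and J is conditioned on, so the path is blocked at J.
Path 3: B → A → S ← J → Y
  A is a chain here and A is conditioned on, so the path is blocked at A.
Path 4: B → A → Y
  A is a chain here and A is conditioned on, so the path is blocked at A.
Path 5: B → R → Y
  R is a chain here and R is conditioned on, so the path is blocked at R.
Every path is blocked, so B and Y are d-separated given {A, J, R, S}.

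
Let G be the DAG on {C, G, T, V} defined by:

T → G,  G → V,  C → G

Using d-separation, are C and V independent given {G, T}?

Yes — C and V are d-separated given {G, T}.

There is one path between C and V:
Path 1: C → G → V
  G is a chain here and G is conditioned on, so the path is blocked at G.
Since every path is blocked, d-separation holds.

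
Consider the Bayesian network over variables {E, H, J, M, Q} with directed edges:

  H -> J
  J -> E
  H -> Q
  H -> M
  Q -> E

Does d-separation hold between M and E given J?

Enumerating the 2 paths from M to E and testing each for blocking by {J}:
Path 1: M ← H → Q → E
  H is a fork and H is not conditioned on; Q is a chain and Q is not conditioned on — no node blocks this path, so it is active.
Path 2: M ← H → J → E
  J is a chain here and J is conditioned on, so the path is blocked at J.
At least one path is unblocked, so d-separation fails.

No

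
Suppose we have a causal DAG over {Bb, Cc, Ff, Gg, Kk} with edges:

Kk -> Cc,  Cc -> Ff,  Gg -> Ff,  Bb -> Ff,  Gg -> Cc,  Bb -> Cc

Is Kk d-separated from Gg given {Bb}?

There are 3 undirected paths between Kk and Gg; checking each against the conditioning set {Bb}:
  1. Kk → Cc ← Bb → Ff ← Gg — Cc:collider[blocks]; Bb:fork[blocks]; Ff:collider[blocks] ⇒ blocked
  2. Kk → Cc → Ff ← Gg — Cc:chain[open]; Ff:collider[blocks] ⇒ blocked
  3. Kk → Cc ← Gg — Cc:collider[blocks] ⇒ blocked
All paths are blocked; Kk ⊥ Gg | {Bb} holds.

Yes — Kk and Gg are d-separated given {Bb}.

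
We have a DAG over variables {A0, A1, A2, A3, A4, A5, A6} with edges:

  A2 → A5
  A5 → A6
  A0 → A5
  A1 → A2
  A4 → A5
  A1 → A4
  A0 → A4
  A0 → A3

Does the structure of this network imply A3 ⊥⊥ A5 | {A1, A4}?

We examine all 3 paths between A3 and A5:
Path 1: A3 ← A0 → A5
  A0 is a fork and A0 is not conditioned on — no node blocks this path, so it is active.
Path 2: A3 ← A0 → A4 → A5
  A4 is a chain here and A4 is conditioned on, so the path is blocked at A4.
Path 3: A3 ← A0 → A4 ← A1 → A2 → A5
  A1 is a fork here and A1 is conditioned on, so the path is blocked at A1.
At least one path is unblocked, so d-separation fails.

No — A3 and A5 are not d-separated given {A1, A4}.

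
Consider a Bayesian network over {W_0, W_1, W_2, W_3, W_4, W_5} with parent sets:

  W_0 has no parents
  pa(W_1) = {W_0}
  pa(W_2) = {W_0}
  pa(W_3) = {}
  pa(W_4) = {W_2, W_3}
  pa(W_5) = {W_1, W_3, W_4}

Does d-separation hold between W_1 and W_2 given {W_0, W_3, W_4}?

Yes

There are 3 undirected paths between W_1 and W_2; checking each against the conditioning set {W_0, W_3, W_4}:
Path 1: W_1 ← W_0 → W_2
  W_0 is a fork here and W_0 is conditioned on, so the path is blocked at W_0.
Path 2: W_1 → W_5 ← W_3 → W_4 ← W_2
  W_5 is a collider here and neither W_5 nor any of its descendants is conditioned on, so the collider stays closed — the path is blocked at W_5.
Path 3: W_1 → W_5 ← W_4 ← W_2
  W_5 is a collider here and neither W_5 nor any of its descendants is conditioned on, so the collider stays closed — the path is blocked at W_5.
All paths are blocked; W_1 ⊥ W_2 | {W_0, W_3, W_4} holds.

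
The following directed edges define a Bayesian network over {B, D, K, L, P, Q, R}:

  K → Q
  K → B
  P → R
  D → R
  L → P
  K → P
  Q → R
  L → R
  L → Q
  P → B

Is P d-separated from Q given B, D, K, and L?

We examine all 6 paths between P and Q:
Path 1: P ← L → Q
  L is a fork here and L is conditioned on, so the path is blocked at L.
Path 2: P ← L → R ← Q
  L is a fork here and L is conditioned on, so the path is blocked at L.
Path 3: P → B ← K → Q
  K is a fork here and K is conditioned on, so the path is blocked at K.
Path 4: P → R ← Q
  R is a collider here and neither R nor any of its descendants is conditioned on, so the collider stays closed — the path is blocked at R.
Path 5: P → R ← L → Q
  R is a collider here and neither R nor any of its descendants is conditioned on, so the collider stays closed — the path is blocked at R.
Path 6: P ← K → Q
  K is a fork here and K is conditioned on, so the path is blocked at K.
Every path is blocked, so P and Q are d-separated given {B, D, K, L}.

Yes — P and Q are d-separated given {B, D, K, L}.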